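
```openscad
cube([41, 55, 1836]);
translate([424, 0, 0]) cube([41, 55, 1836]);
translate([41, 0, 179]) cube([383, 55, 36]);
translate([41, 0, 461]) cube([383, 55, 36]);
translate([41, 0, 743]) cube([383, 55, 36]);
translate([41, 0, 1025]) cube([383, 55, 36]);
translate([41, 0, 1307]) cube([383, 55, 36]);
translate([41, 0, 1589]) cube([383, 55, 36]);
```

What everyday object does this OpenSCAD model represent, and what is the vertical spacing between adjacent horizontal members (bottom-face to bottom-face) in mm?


A ladder. The rung spacing is 282 mm.

Two tall 41×55 posts with 6 short bars between them — a ladder. Adjacent rungs sit at z = 179 and z = 461, so the spacing is 461 − 179 = 282 mm.


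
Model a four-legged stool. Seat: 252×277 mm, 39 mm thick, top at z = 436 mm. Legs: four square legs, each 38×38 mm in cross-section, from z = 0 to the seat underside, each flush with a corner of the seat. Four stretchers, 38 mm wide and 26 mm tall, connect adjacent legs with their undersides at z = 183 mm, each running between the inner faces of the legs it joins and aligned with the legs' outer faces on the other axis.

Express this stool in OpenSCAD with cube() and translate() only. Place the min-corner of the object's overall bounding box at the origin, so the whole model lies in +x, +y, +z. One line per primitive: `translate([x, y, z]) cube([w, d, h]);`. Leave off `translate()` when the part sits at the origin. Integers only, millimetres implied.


translate([0, 0, 397]) cube([252, 277, 39]);
cube([38, 38, 397]);
translate([214, 0, 0]) cube([38, 38, 397]);
translate([0, 239, 0]) cube([38, 38, 397]);
translate([214, 239, 0]) cube([38, 38, 397]);
translate([38, 0, 183]) cube([176, 38, 26]);
translate([38, 239, 183]) cube([176, 38, 26]);
translate([0, 38, 183]) cube([38, 201, 26]);
translate([214, 38, 183]) cube([38, 201, 26]);


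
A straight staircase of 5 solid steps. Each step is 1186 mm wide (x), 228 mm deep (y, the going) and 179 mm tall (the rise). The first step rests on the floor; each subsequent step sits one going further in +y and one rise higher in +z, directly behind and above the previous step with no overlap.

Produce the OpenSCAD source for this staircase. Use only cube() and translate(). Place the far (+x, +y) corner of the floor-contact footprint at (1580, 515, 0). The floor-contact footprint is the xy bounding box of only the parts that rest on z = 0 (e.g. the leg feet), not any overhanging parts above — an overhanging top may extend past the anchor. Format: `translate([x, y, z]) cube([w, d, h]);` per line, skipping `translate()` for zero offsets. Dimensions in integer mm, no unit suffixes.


translate([394, 287, 0]) cube([1186, 228, 179]);
translate([394, 515, 179]) cube([1186, 228, 179]);
translate([394, 743, 358]) cube([1186, 228, 179]);
translate([394, 971, 537]) cube([1186, 228, 179]);
translate([394, 1199, 716]) cube([1186, 228, 179]);


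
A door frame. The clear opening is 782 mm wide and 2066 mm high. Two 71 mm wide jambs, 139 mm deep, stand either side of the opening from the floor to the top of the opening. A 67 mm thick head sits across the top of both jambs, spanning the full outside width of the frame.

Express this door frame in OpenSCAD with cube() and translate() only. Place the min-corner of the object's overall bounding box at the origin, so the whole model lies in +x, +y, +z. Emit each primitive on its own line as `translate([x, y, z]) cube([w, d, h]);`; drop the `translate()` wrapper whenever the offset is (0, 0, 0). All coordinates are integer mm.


cube([71, 139, 2066]);
translate([853, 0, 0]) cube([71, 139, 2066]);
translate([0, 0, 2066]) cube([924, 139, 67]);


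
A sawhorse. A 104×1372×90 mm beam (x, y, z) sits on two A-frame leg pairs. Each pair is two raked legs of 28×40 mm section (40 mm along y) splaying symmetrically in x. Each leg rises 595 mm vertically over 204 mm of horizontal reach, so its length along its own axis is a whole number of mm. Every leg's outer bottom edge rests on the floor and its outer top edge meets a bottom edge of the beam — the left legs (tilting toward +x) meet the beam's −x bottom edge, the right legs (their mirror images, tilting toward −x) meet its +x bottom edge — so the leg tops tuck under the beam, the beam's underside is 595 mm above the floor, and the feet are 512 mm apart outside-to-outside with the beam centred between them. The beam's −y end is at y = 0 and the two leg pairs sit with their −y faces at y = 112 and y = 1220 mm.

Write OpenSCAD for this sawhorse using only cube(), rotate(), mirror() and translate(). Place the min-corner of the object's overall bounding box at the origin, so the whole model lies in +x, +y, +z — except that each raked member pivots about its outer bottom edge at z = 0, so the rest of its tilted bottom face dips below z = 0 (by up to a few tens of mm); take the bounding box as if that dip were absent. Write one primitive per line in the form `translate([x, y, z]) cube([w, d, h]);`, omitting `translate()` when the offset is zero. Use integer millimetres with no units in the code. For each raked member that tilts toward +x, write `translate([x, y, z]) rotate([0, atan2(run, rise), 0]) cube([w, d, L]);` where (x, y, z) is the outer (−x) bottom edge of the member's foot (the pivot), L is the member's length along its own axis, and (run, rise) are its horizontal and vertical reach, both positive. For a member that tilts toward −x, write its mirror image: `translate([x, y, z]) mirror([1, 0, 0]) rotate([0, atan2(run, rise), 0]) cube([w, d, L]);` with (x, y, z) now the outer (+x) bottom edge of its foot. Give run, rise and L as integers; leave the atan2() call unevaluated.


translate([204, 0, 595]) cube([104, 1372, 90]);
translate([0, 112, 0]) rotate([0, atan2(204, 595), 0]) cube([28, 40, 629]);
translate([512, 112, 0]) mirror([1, 0, 0]) rotate([0, atan2(204, 595), 0]) cube([28, 40, 629]);
translate([0, 1220, 0]) rotate([0, atan2(204, 595), 0]) cube([28, 40, 629]);
translate([512, 1220, 0]) mirror([1, 0, 0]) rotate([0, atan2(204, 595), 0]) cube([28, 40, 629]);


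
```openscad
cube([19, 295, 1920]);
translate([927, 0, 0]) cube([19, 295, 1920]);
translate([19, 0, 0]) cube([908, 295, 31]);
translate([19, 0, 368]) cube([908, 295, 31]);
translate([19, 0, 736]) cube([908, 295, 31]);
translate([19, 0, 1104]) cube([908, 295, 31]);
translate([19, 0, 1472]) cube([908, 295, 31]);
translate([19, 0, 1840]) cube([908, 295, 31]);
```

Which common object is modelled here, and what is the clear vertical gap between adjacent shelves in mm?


A bookshelf. The clear shelf gap is 337 mm.

Two tall side panels with 6 horizontal boards between them — a bookshelf. The first two shelf undersides are at z = 0 and z = 368; with shelf thickness 31, the clear gap is 368 − 0 − 31 = 337 mm.


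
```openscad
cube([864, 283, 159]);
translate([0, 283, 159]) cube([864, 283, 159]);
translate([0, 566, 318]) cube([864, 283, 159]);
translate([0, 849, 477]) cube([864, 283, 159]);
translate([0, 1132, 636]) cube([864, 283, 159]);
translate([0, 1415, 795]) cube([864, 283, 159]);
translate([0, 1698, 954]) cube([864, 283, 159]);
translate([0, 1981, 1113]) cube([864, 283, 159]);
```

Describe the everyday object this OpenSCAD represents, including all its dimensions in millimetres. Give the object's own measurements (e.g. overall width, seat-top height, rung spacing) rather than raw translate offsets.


A straight staircase of 8 solid steps. Each step is 864 mm wide (x), 283 mm deep (y, the going) and 159 mm tall (the rise). The first step rests on the floor; each subsequent step sits one going further in +y and one rise higher in +z, directly behind and above the previous step with no overlap.


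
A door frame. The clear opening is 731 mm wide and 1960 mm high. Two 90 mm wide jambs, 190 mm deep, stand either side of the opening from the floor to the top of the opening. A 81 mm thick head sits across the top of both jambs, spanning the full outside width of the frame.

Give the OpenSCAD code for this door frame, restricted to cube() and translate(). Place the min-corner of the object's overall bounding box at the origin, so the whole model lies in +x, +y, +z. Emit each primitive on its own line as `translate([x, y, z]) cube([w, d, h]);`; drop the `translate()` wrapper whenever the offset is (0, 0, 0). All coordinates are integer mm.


cube([90, 190, 1960]);
translate([821, 0, 0]) cube([90, 190, 1960]);
translate([0, 0, 1960]) cube([911, 190, 81]);


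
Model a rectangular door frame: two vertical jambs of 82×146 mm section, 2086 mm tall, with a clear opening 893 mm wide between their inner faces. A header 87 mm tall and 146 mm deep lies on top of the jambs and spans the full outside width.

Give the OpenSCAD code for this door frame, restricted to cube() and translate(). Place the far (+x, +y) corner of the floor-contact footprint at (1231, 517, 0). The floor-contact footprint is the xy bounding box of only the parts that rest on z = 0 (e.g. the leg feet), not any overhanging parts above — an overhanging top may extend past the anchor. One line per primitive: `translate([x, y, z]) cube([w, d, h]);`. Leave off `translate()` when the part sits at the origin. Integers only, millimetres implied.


translate([174, 371, 0]) cube([82, 146, 2086]);
translate([1149, 371, 0]) cube([82, 146, 2086]);
translate([174, 371, 2086]) cube([1057, 146, 87]);


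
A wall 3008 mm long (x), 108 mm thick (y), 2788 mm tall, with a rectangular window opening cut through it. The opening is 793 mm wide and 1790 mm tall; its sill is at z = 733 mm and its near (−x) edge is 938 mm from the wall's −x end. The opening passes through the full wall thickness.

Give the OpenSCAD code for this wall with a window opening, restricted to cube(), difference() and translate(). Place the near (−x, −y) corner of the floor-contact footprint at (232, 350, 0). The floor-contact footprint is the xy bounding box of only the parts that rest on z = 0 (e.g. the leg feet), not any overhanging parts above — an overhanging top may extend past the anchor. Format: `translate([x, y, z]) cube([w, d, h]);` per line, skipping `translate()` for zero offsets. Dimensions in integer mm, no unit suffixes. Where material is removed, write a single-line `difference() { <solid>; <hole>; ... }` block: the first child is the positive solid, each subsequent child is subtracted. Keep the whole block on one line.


difference() { translate([232, 350, 0]) cube([3008, 108, 2788]); translate([1170, 350, 733]) cube([793, 108, 1790]); }


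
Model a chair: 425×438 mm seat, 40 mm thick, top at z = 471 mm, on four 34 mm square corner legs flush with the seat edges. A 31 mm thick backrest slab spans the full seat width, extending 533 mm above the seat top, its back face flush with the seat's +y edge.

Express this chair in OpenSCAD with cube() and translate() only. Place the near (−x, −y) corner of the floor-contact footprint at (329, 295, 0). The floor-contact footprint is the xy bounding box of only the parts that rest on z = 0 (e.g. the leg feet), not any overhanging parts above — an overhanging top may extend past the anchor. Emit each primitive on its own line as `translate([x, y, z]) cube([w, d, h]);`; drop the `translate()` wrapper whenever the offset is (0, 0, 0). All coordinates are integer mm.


translate([329, 295, 431]) cube([425, 438, 40]);
translate([329, 295, 0]) cube([34, 34, 431]);
translate([720, 295, 0]) cube([34, 34, 431]);
translate([329, 699, 0]) cube([34, 34, 431]);
translate([720, 699, 0]) cube([34, 34, 431]);
translate([329, 702, 471]) cube([425, 31, 533]);


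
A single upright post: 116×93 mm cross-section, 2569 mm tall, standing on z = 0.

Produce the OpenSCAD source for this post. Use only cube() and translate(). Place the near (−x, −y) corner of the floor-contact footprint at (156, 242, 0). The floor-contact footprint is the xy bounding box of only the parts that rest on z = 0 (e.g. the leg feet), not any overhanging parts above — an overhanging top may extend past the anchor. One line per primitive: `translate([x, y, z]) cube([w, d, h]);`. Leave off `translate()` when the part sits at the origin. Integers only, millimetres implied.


translate([156, 242, 0]) cube([116, 93, 2569]);


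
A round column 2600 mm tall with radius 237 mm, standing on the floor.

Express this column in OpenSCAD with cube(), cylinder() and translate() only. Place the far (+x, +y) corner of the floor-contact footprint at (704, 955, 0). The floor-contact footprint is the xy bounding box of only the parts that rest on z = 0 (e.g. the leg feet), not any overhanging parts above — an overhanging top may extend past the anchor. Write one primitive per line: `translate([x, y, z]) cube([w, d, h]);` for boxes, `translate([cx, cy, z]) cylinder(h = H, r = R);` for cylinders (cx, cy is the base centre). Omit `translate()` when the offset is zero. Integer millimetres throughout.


translate([467, 718, 0]) cylinder(h = 2600, r = 237);


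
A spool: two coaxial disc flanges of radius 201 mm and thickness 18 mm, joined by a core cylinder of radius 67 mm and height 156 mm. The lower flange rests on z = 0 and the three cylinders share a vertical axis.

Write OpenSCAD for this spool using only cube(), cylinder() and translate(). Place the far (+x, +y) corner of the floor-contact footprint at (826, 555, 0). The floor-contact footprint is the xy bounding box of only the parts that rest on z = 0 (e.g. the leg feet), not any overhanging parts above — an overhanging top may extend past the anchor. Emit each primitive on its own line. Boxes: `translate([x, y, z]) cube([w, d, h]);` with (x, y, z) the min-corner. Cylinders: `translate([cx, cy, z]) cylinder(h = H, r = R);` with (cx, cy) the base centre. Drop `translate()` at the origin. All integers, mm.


translate([625, 354, 0]) cylinder(h = 18, r = 201);
translate([625, 354, 18]) cylinder(h = 156, r = 67);
translate([625, 354, 174]) cylinder(h = 18, r = 201);


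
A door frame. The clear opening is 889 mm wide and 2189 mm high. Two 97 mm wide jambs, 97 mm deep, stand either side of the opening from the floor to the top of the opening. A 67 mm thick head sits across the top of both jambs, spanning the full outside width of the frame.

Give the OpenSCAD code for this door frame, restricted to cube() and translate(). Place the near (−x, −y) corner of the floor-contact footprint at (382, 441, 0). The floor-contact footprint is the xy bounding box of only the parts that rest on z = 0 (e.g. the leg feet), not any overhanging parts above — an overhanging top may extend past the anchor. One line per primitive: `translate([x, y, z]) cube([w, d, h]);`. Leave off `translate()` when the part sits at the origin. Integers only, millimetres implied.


translate([382, 441, 0]) cube([97, 97, 2189]);
translate([1368, 441, 0]) cube([97, 97, 2189]);
translate([382, 441, 2189]) cube([1083, 97, 67]);


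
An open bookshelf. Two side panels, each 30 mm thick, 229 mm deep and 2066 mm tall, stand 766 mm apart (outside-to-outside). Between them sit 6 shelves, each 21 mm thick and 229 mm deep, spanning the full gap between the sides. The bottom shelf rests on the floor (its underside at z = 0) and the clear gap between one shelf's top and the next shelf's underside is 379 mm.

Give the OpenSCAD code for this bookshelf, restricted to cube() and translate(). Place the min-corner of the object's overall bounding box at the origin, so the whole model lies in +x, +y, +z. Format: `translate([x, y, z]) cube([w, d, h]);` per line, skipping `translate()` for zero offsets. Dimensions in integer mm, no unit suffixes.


cube([30, 229, 2066]);
translate([736, 0, 0]) cube([30, 229, 2066]);
translate([30, 0, 0]) cube([706, 229, 21]);
translate([30, 0, 400]) cube([706, 229, 21]);
translate([30, 0, 800]) cube([706, 229, 21]);
translate([30, 0, 1200]) cube([706, 229, 21]);
translate([30, 0, 1600]) cube([706, 229, 21]);
translate([30, 0, 2000]) cube([706, 229, 21]);


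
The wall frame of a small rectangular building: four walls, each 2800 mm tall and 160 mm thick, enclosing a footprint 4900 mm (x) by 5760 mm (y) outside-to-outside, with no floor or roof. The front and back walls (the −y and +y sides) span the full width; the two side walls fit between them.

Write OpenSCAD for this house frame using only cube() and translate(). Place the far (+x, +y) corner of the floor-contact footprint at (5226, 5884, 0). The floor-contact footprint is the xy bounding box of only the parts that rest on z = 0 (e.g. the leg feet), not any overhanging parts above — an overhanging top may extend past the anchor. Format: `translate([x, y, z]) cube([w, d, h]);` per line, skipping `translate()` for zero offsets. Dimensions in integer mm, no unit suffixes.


translate([326, 124, 0]) cube([4900, 160, 2800]);
translate([326, 5724, 0]) cube([4900, 160, 2800]);
translate([326, 284, 0]) cube([160, 5440, 2800]);
translate([5066, 284, 0]) cube([160, 5440, 2800]);


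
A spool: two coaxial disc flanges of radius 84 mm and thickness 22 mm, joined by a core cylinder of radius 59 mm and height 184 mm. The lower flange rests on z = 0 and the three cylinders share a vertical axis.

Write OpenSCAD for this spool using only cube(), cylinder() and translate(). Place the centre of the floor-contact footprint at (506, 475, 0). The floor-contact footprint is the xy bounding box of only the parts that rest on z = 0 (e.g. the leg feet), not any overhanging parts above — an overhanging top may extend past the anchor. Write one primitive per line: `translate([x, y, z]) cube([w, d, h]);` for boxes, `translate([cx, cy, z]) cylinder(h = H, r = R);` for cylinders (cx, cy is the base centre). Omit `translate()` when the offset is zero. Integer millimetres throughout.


translate([506, 475, 0]) cylinder(h = 22, r = 84);
translate([506, 475, 22]) cylinder(h = 184, r = 59);
translate([506, 475, 206]) cylinder(h = 22, r = 84);


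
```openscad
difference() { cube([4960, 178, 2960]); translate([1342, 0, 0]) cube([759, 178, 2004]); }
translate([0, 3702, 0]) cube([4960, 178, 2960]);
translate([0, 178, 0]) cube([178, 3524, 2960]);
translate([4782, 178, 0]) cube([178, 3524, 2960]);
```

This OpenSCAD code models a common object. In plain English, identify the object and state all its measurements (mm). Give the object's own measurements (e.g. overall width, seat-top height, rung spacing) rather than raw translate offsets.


A single room: four walls, each 2960 mm tall and 178 mm thick, enclosing an outside footprint 4960×3880 mm (x × y), no floor or roof. The front and back walls (−y and +y sides) run the full x-width; the side walls fit between their inner faces. A door opening 759 mm wide and 2004 mm tall is cut through the front wall from the floor up, its −x edge 1342 mm from the wall's −x end.


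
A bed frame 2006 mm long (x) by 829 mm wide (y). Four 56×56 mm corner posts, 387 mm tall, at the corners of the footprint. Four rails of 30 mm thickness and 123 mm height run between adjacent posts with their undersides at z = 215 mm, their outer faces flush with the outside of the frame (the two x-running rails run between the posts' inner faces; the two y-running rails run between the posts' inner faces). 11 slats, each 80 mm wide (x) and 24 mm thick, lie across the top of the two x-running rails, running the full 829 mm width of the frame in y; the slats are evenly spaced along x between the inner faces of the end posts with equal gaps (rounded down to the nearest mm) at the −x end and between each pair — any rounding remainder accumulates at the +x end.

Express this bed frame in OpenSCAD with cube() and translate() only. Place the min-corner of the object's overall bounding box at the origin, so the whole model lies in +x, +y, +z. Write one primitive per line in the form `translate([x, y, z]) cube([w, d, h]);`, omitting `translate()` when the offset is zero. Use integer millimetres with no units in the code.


cube([56, 56, 387]);
translate([0, 773, 0]) cube([56, 56, 387]);
translate([1950, 0, 0]) cube([56, 56, 387]);
translate([1950, 773, 0]) cube([56, 56, 387]);
translate([56, 0, 215]) cube([1894, 30, 123]);
translate([56, 799, 215]) cube([1894, 30, 123]);
translate([0, 56, 215]) cube([30, 717, 123]);
translate([1976, 56, 215]) cube([30, 717, 123]);
translate([140, 0, 338]) cube([80, 829, 24]);
translate([304, 0, 338]) cube([80, 829, 24]);
translate([468, 0, 338]) cube([80, 829, 24]);
translate([632, 0, 338]) cube([80, 829, 24]);
translate([796, 0, 338]) cube([80, 829, 24]);
translate([960, 0, 338]) cube([80, 829, 24]);
translate([1124, 0, 338]) cube([80, 829, 24]);
translate([1288, 0, 338]) cube([80, 829, 24]);
translate([1452, 0, 338]) cube([80, 829, 24]);
translate([1616, 0, 338]) cube([80, 829, 24]);
translate([1780, 0, 338]) cube([80, 829, 24]);


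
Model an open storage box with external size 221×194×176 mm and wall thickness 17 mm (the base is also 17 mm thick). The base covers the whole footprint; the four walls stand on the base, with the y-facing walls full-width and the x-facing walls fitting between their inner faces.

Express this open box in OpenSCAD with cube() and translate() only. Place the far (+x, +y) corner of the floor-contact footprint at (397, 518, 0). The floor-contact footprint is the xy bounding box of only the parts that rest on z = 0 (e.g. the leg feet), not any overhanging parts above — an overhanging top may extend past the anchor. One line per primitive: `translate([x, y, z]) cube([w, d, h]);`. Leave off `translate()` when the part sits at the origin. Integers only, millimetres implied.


translate([176, 324, 0]) cube([221, 194, 17]);
translate([176, 324, 17]) cube([221, 17, 159]);
translate([176, 501, 17]) cube([221, 17, 159]);
translate([176, 341, 17]) cube([17, 160, 159]);
translate([380, 341, 17]) cube([17, 160, 159]);


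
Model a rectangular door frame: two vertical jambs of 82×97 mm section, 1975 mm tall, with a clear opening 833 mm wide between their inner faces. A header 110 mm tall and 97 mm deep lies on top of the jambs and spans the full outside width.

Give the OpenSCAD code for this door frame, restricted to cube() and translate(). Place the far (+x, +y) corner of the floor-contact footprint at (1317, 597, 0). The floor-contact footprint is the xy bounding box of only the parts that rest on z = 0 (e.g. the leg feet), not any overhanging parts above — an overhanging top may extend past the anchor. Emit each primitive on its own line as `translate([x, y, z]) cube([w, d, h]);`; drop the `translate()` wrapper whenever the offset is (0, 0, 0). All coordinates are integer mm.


translate([320, 500, 0]) cube([82, 97, 1975]);
translate([1235, 500, 0]) cube([82, 97, 1975]);
translate([320, 500, 1975]) cube([997, 97, 110]);


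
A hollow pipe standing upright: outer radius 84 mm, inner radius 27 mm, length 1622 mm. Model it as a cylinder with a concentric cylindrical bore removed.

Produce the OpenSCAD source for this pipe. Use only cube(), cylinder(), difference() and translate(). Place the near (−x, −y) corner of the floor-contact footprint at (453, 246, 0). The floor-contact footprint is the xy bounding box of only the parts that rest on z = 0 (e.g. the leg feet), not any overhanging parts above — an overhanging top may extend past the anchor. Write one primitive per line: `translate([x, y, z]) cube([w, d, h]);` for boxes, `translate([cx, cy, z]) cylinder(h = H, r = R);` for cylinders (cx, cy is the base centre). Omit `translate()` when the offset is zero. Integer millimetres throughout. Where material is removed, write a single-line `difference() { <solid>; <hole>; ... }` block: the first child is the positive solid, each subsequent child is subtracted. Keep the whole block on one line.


difference() { translate([537, 330, 0]) cylinder(h = 1622, r = 84); translate([537, 330, 0]) cylinder(h = 1622, r = 27); }


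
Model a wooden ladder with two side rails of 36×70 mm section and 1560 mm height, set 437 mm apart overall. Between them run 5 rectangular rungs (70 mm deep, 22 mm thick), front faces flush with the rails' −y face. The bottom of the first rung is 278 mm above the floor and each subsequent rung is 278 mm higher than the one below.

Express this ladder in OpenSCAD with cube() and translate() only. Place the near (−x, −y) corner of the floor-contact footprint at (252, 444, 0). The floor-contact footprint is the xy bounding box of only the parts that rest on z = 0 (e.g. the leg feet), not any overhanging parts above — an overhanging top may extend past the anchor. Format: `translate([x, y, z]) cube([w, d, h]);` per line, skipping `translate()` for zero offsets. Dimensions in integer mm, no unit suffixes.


translate([252, 444, 0]) cube([36, 70, 1560]);
translate([653, 444, 0]) cube([36, 70, 1560]);
translate([288, 444, 278]) cube([365, 70, 22]);
translate([288, 444, 556]) cube([365, 70, 22]);
translate([288, 444, 834]) cube([365, 70, 22]);
translate([288, 444, 1112]) cube([365, 70, 22]);
translate([288, 444, 1390]) cube([365, 70, 22]);


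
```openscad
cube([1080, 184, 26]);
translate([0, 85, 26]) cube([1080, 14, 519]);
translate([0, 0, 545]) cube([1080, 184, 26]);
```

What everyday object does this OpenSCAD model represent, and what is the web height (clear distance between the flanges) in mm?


An I-beam. The web height is 519 mm.

Two wide flanges with a thin centred web — an I-beam. Overall 571 mm minus two 26 mm flanges gives a web of 571 − 2·26 = 519 mm.


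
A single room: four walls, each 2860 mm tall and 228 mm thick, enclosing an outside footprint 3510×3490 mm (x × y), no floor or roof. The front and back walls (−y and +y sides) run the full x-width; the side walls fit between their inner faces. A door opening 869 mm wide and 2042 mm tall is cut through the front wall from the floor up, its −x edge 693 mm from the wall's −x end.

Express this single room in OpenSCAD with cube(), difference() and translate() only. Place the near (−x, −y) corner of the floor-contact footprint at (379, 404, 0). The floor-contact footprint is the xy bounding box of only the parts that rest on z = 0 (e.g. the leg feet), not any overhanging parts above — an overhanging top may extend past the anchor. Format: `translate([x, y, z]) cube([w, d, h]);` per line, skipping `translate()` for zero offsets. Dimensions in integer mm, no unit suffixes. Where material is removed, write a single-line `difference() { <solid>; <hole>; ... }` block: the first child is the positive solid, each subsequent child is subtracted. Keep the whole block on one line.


difference() { translate([379, 404, 0]) cube([3510, 228, 2860]); translate([1072, 404, 0]) cube([869, 228, 2042]); }
translate([379, 3666, 0]) cube([3510, 228, 2860]);
translate([379, 632, 0]) cube([228, 3034, 2860]);
translate([3661, 632, 0]) cube([228, 3034, 2860]);


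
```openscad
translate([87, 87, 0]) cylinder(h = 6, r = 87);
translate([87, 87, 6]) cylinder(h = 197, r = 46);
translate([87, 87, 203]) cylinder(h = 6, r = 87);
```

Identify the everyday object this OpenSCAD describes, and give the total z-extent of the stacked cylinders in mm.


A spool. The overall height is 209 mm.

Three coaxial cylinders, large–small–large — a spool. Two 6 mm flanges and a 197 mm core give 6 + 197 + 6 = 209 mm.


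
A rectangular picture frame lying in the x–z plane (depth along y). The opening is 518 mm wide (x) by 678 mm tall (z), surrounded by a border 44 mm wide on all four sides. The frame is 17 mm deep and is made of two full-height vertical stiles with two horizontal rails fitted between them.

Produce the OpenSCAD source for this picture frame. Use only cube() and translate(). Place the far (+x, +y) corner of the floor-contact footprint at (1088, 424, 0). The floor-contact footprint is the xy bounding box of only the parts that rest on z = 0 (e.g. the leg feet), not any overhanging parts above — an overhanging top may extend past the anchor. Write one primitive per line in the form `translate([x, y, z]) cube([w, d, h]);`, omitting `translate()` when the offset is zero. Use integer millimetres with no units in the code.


translate([482, 407, 0]) cube([44, 17, 766]);
translate([1044, 407, 0]) cube([44, 17, 766]);
translate([526, 407, 0]) cube([518, 17, 44]);
translate([526, 407, 722]) cube([518, 17, 44]);


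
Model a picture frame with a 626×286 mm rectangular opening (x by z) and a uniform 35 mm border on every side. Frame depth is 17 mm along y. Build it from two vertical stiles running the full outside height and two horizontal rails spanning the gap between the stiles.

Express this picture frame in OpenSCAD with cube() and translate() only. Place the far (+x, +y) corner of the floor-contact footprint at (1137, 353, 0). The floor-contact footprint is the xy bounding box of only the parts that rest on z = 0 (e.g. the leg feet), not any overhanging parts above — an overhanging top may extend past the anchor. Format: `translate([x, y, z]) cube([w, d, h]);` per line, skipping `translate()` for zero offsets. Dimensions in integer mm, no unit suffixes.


translate([441, 336, 0]) cube([35, 17, 356]);
translate([1102, 336, 0]) cube([35, 17, 356]);
translate([476, 336, 0]) cube([626, 17, 35]);
translate([476, 336, 321]) cube([626, 17, 35]);


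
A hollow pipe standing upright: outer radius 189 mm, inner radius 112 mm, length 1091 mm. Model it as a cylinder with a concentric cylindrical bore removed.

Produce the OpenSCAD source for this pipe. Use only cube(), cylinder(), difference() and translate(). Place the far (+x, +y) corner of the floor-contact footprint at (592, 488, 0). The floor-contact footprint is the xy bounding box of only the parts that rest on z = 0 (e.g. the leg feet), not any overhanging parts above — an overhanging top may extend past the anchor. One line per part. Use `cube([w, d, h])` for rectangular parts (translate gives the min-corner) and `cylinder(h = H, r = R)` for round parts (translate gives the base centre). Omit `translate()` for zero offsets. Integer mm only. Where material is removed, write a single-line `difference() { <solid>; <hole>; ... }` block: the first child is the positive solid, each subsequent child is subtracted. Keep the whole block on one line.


difference() { translate([403, 299, 0]) cylinder(h = 1091, r = 189); translate([403, 299, 0]) cylinder(h = 1091, r = 112); }


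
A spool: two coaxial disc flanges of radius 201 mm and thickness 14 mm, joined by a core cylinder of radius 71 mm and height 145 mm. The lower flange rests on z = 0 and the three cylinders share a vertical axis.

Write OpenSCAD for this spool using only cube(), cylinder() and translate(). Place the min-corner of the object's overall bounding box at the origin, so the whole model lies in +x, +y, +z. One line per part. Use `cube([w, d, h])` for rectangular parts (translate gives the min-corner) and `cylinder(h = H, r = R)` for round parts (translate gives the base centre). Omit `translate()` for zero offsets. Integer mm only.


translate([201, 201, 0]) cylinder(h = 14, r = 201);
translate([201, 201, 14]) cylinder(h = 145, r = 71);
translate([201, 201, 159]) cylinder(h = 14, r = 201);


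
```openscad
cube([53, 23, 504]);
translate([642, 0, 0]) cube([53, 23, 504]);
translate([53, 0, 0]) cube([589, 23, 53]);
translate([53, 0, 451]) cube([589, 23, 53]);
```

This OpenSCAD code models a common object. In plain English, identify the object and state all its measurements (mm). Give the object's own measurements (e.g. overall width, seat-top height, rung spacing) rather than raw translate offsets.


A rectangular picture frame lying in the x–z plane (depth along y). The opening is 589 mm wide (x) by 398 mm tall (z), surrounded by a border 53 mm wide on all four sides. The frame is 23 mm deep and is made of two full-height vertical stiles with two horizontal rails fitted between them.


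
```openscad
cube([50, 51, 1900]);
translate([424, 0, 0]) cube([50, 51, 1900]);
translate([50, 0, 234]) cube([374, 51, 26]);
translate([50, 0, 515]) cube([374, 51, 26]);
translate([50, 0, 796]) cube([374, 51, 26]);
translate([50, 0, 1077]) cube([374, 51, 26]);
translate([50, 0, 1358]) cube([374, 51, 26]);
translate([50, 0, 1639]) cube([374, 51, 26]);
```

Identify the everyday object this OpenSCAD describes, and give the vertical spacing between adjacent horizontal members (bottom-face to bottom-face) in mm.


A ladder. The rung spacing is 281 mm.

Two tall 50×51 posts with 6 short bars between them — a ladder. Adjacent rungs sit at z = 234 and z = 515, so the spacing is 515 − 234 = 281 mm.


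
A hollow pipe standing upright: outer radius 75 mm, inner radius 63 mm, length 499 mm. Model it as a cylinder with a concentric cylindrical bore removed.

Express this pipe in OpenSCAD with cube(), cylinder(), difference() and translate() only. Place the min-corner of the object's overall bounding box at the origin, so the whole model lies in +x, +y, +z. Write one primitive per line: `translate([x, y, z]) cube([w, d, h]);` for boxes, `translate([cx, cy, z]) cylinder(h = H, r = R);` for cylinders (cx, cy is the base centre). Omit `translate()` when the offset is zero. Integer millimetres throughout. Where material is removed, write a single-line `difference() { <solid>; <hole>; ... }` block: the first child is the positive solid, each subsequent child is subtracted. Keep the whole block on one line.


difference() { translate([75, 75, 0]) cylinder(h = 499, r = 75); translate([75, 75, 0]) cylinder(h = 499, r = 63); }


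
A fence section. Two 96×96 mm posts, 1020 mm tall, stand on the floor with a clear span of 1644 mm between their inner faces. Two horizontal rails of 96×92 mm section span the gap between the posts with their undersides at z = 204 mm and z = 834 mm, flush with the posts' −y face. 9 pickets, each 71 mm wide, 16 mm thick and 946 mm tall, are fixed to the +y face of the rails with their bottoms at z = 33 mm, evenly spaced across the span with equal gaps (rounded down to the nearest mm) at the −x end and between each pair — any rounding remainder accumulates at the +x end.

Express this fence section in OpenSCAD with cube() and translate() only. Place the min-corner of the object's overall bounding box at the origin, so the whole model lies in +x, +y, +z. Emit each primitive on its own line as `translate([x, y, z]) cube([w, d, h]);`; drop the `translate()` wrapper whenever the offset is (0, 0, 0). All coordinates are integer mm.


cube([96, 96, 1020]);
translate([1740, 0, 0]) cube([96, 96, 1020]);
translate([96, 0, 204]) cube([1644, 96, 92]);
translate([96, 0, 834]) cube([1644, 96, 92]);
translate([196, 96, 33]) cube([71, 16, 946]);
translate([367, 96, 33]) cube([71, 16, 946]);
translate([538, 96, 33]) cube([71, 16, 946]);
translate([709, 96, 33]) cube([71, 16, 946]);
translate([880, 96, 33]) cube([71, 16, 946]);
translate([1051, 96, 33]) cube([71, 16, 946]);
translate([1222, 96, 33]) cube([71, 16, 946]);
translate([1393, 96, 33]) cube([71, 16, 946]);
translate([1564, 96, 33]) cube([71, 16, 946]);


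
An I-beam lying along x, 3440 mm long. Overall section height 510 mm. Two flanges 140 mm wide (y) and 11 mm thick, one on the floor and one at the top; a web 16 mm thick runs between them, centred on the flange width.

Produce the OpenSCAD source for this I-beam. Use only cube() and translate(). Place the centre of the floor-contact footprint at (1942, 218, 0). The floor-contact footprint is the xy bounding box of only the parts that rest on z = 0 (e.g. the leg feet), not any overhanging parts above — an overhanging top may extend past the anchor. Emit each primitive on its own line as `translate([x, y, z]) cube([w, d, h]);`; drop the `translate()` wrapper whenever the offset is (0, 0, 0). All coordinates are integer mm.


translate([222, 148, 0]) cube([3440, 140, 11]);
translate([222, 210, 11]) cube([3440, 16, 488]);
translate([222, 148, 499]) cube([3440, 140, 11]);


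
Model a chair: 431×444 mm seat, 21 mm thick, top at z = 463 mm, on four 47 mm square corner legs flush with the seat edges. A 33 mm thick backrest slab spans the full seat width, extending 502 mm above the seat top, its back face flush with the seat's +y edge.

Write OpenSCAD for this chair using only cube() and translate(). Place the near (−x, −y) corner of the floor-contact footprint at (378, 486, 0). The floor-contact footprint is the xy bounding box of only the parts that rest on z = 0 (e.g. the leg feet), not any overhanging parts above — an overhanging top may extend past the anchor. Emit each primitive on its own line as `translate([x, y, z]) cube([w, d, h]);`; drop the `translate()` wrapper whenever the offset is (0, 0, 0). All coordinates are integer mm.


translate([378, 486, 442]) cube([431, 444, 21]);
translate([378, 486, 0]) cube([47, 47, 442]);
translate([762, 486, 0]) cube([47, 47, 442]);
translate([378, 883, 0]) cube([47, 47, 442]);
translate([762, 883, 0]) cube([47, 47, 442]);
translate([378, 897, 463]) cube([431, 33, 502]);


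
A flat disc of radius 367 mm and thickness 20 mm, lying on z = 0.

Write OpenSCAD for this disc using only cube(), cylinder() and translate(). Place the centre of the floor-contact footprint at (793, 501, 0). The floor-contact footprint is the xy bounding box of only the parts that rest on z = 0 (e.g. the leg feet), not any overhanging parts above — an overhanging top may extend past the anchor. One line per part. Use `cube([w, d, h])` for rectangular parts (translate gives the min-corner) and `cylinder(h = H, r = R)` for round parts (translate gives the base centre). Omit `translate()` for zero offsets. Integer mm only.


translate([793, 501, 0]) cylinder(h = 20, r = 367);


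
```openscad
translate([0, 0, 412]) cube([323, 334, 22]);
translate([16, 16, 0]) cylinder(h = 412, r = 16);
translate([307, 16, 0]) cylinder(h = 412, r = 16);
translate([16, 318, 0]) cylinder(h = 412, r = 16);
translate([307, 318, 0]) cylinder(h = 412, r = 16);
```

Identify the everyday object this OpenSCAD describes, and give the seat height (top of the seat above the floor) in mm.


A stool. The seat height is 434 mm.

A 323×334×22 slab at z = 412 on four corner cylinders — a stool. The seat top is 412 + 22 = 434 mm.


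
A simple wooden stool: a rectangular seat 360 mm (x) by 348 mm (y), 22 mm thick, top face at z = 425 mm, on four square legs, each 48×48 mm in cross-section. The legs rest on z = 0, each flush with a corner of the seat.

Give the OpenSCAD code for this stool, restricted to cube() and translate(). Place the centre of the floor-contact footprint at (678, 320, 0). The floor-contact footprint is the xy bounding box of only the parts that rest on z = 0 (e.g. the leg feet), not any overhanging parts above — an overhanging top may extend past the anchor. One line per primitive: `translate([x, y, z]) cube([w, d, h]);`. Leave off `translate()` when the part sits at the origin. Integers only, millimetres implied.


translate([498, 146, 403]) cube([360, 348, 22]);
translate([498, 146, 0]) cube([48, 48, 403]);
translate([810, 146, 0]) cube([48, 48, 403]);
translate([498, 446, 0]) cube([48, 48, 403]);
translate([810, 446, 0]) cube([48, 48, 403]);


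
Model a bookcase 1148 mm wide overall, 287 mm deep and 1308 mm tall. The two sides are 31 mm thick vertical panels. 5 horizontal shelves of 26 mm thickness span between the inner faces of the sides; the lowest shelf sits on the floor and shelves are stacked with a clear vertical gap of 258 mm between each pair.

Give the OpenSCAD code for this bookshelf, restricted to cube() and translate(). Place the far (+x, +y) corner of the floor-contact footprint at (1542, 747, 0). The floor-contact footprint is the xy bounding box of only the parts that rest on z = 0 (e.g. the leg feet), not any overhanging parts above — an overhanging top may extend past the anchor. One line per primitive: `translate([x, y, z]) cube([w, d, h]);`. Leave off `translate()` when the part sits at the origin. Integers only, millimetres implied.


translate([394, 460, 0]) cube([31, 287, 1308]);
translate([1511, 460, 0]) cube([31, 287, 1308]);
translate([425, 460, 0]) cube([1086, 287, 26]);
translate([425, 460, 284]) cube([1086, 287, 26]);
translate([425, 460, 568]) cube([1086, 287, 26]);
translate([425, 460, 852]) cube([1086, 287, 26]);
translate([425, 460, 1136]) cube([1086, 287, 26]);
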